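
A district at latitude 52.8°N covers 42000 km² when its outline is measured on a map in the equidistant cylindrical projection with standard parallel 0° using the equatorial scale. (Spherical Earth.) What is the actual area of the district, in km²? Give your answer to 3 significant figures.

25400 km²

In the plate carrée (x = Rλ, y = Rφ), meridians are true-scale (h = 1) and parallels are stretched by k = sec φ.
Areal scale = h·k = 1 × sec φ; at 52.8°, h = 1.000, k = 1.654, so h·k = 1.654.
True area = apparent / (areal scale) = 42000 / 1.654 ≈ 25400 km².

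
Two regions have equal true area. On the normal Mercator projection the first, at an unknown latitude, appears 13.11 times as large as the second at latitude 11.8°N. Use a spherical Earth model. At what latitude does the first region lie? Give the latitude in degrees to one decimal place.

For equal true areas on Mercator, apparent areas scale as sec²φ, so the ratio is cos²φ₂ / cos²φ₁.
cos²φ₂ / cos²φ₁ = 13.11  ⇒  cos φ₁ = cos 11.8° / √13.11 = 0.9789/3.621 = 0.2703.
φ₁ = arccos(0.2703) ≈ 74.3°.

74.3°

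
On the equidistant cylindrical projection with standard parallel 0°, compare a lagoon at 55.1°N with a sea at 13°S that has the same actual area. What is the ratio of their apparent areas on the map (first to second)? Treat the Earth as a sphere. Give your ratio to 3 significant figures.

For the equirectangular projection with φ₀ = 0 (plate carrée), h = 1 along meridians and k = sec φ along parallels.
Areal scale at 55.1°: h·k = 1.000 × 1.748 = 1.748.
Areal scale at 13°: h·k = 1.000 × 1.026 = 1.026.
Ratio = 1.748/1.026 ≈ 1.70.

1.70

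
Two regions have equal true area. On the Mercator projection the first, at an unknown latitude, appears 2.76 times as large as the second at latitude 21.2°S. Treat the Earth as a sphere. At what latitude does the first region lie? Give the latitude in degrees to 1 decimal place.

55.9°

For equal true areas on Mercator, apparent areas scale as sec²φ, so the ratio is cos²φ₂ / cos²φ₁.
cos²φ₂ / cos²φ₁ = 2.76  ⇒  cos φ₁ = cos 21.2° / √2.76 = 0.9323/1.661 = 0.5612.
φ₁ = arccos(0.5612) ≈ 55.9°.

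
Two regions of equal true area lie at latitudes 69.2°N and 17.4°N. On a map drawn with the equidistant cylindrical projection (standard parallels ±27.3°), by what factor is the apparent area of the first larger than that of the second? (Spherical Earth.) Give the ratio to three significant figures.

In the equirectangular projection with standard parallel φ₀ = 27.3° (x = Rλ cos φ₀, y = Rφ), meridians are true-scale (h = 1) and the parallel scale is k = cos φ₀ / cos φ.
Areal scale at 69.2°: h·k = 1.000 × 2.502 = 2.502.
Areal scale at 17.4°: h·k = 1.000 × 0.9312 = 0.9312.
Ratio = 2.502/0.9312 ≈ 2.69.

2.69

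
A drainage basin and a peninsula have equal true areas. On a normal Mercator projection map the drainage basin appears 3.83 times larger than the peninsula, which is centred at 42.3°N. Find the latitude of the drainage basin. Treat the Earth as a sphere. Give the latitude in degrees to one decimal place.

67.8°

On Mercator, (apparent₁)/(apparent₂) = sec²φ₁ / sec²φ₂ when true areas are equal.
cos²φ₂ / cos²φ₁ = 3.83  ⇒  cos φ₁ = cos 42.3° / √3.83 = 0.7396/1.957 = 0.3779.
φ₁ = arccos(0.3779) ≈ 67.8°.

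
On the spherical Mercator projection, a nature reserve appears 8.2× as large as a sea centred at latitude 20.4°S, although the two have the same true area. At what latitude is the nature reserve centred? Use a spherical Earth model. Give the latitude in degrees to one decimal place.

70.9°

For equal true areas on Mercator, apparent areas scale as sec²φ, so the ratio is cos²φ₂ / cos²φ₁.
cos²φ₂ / cos²φ₁ = 8.2  ⇒  cos φ₁ = cos 20.4° / √8.2 = 0.9373/2.864 = 0.3273.
φ₁ = arccos(0.3273) ≈ 70.9°.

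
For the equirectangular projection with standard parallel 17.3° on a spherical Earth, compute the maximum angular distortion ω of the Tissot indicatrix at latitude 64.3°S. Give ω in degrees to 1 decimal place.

In the equirectangular projection with standard parallel φ₀ = 17.3° (x = Rλ cos φ₀, y = Rφ), meridians are true-scale (h = 1) and the parallel scale is k = cos φ₀ / cos φ.
At 64.3°: h = 1.000, k = 2.202; principal scales a = 2.202, b = 1.000.
sin(ω/2) = (a − b)/(a + b) = 1.202/3.202 = 0.3753, so ω = 2 arcsin(0.3753) ≈ 44.1°.

44.1°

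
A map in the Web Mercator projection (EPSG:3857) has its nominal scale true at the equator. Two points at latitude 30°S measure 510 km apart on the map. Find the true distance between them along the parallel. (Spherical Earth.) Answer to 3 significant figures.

The Mercator projection is conformal; its linear scale factor is the same in every direction and equals sec φ = 1/cos φ.
Along the parallel at 30°, map distances are exaggerated by k = sec 30° = 1.155.
True distance = 510 / 1.155 = 510 × cos 30° ≈ 442 km.

442 km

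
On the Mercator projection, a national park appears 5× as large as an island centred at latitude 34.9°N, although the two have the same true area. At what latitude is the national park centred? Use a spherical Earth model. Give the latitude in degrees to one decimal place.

For equal true areas on Mercator, apparent areas scale as sec²φ, so the ratio is cos²φ₂ / cos²φ₁.
cos²φ₂ / cos²φ₁ = 5  ⇒  cos φ₁ = cos 34.9° / √5 = 0.8202/2.236 = 0.3668.
φ₁ = arccos(0.3668) ≈ 68.5°.

68.5°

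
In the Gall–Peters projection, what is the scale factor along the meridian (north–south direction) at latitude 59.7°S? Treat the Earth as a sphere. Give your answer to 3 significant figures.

0.714

Gall–Peters is a cylindrical equal-area projection with standard parallels at ±45°. For cylindrical equal-area with standard parallel φ₀, h = cos φ / cos φ₀ and k = cos φ₀ / cos φ, so h·k = 1.
h = cos 59.7° / cos 45° = 0.5045/0.7071 = 0.7135.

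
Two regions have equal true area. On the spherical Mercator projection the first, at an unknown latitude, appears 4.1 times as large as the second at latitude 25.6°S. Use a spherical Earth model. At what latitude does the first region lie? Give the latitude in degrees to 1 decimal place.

On Mercator, (apparent₁)/(apparent₂) = sec²φ₁ / sec²φ₂ when true areas are equal.
cos²φ₂ / cos²φ₁ = 4.1  ⇒  cos φ₁ = cos 25.6° / √4.1 = 0.9018/2.025 = 0.4454.
φ₁ = arccos(0.4454) ≈ 63.6°.

63.6°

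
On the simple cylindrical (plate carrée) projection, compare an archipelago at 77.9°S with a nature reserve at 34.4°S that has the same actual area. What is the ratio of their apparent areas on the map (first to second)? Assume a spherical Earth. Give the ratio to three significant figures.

3.94

For the equirectangular projection with φ₀ = 0 (plate carrée), h = 1 along meridians and k = sec φ along parallels.
Areal scale at 77.9°: h·k = 1.000 × 4.771 = 4.771.
Areal scale at 34.4°: h·k = 1.000 × 1.212 = 1.212.
Ratio = 4.771/1.212 ≈ 3.94.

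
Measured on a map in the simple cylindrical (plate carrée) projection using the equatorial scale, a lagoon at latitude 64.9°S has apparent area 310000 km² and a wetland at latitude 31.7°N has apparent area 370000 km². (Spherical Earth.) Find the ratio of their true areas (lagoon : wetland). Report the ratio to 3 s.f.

On the plate carrée, areal scale = h·k = 1 × sec φ, so true area = apparent × cos φ.
True area of lagoon: 310000 × cos(64.9°) = 310000 × 0.4242 = 131500 km².
True area of wetland: 370000 × cos(31.7°) = 370000 × 0.8508 = 314800 km².
Ratio = 131500 / 314800 ≈ 0.418.

0.418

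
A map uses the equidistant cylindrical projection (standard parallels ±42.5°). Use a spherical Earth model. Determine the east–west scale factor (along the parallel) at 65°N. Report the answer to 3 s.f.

The equidistant cylindrical projection with φ₀ = 42.5° has h = 1 (meridians true) and k = cos φ₀ / cos φ along parallels.
k = cos 42.5° / cos 65° = 0.7373/0.4226 = 1.745.

1.74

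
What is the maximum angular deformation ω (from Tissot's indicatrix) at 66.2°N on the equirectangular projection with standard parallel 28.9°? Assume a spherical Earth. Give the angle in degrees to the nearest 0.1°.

43.3°

With standard parallel φ₀ = 28.9°, the equirectangular projection gives x = Rλ cos φ₀, y = Rφ, so h = 1 and k = cos 28.9° / cos φ.
At 66.2°: h = 1.000, k = 2.169; principal scales a = 2.169, b = 1.000.
sin(ω/2) = (a − b)/(a + b) = 1.169/3.169 = 0.3690, so ω = 2 arcsin(0.3690) ≈ 43.3°.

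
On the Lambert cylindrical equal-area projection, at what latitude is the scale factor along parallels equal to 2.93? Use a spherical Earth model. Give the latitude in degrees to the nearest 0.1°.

70.0°

The Lambert cylindrical equal-area projection is the cylindrical equal-area projection with its standard parallel at the equator (φ₀ = 0). For cylindrical equal-area with standard parallel φ₀, h = cos φ / cos φ₀ and k = cos φ₀ / cos φ, so h·k = 1.
k = cos φ₀ / cos φ = 2.93  ⇒  cos φ = cos 0° / 2.93 = 0.3413.
φ = arccos(0.3413) ≈ 70.0°.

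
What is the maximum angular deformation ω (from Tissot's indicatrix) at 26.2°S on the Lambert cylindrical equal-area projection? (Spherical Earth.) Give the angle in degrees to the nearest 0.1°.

12.4°

The Lambert cylindrical equal-area projection is the cylindrical equal-area projection with its standard parallel at the equator (φ₀ = 0). For cylindrical equal-area with standard parallel φ₀, h = cos φ / cos φ₀ and k = cos φ₀ / cos φ, so h·k = 1.
At 26.2°: h = 0.8973, k = 1.115; principal scales a = 1.115, b = 0.8973.
sin(ω/2) = (a − b)/(a + b) = 0.2172/2.012 = 0.1080, so ω = 2 arcsin(0.1080) ≈ 12.4°.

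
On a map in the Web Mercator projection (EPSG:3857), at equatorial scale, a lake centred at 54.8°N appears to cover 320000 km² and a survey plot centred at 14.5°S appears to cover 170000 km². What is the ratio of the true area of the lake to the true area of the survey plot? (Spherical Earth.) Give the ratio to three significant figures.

Since Mercator area scale is 1/cos²φ, the true area equals the apparent area multiplied by cos²φ.
True area of lake: 320000 × cos²(54.8°) = 320000 × 0.3323 = 106300 km².
True area of survey plot: 170000 × cos²(14.5°) = 170000 × 0.9373 = 159300 km².
Ratio = 106300 / 159300 ≈ 0.667.

0.667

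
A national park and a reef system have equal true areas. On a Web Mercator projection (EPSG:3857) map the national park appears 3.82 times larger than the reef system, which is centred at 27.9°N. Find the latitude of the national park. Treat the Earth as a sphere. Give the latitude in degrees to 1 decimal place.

Mercator areal scale is sec²φ, so apparent-area ratio = sec²φ₁ / sec²φ₂ = cos²φ₂ / cos²φ₁.
cos²φ₂ / cos²φ₁ = 3.82  ⇒  cos φ₁ = cos 27.9° / √3.82 = 0.8838/1.954 = 0.4522.
φ₁ = arccos(0.4522) ≈ 63.1°.

63.1°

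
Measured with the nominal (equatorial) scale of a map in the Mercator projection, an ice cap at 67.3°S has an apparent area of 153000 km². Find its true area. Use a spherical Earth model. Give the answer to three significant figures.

22800 km²

The Mercator projection is conformal; its linear scale factor is the same in every direction and equals sec φ = 1/cos φ.
Areal scale = k² = sec²φ = 1/cos²(67.3°) = 1/0.3859² = 6.715.
True area = apparent / (areal scale) = 153000 / 6.715 ≈ 22800 km².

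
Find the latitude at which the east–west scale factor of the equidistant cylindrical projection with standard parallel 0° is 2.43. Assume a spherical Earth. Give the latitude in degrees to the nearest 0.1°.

Plate carrée: h = 1, k = sec φ along parallels.
sec φ = 2.43  ⇒  cos φ = 0.4115  ⇒  φ ≈ 65.7°.

65.7°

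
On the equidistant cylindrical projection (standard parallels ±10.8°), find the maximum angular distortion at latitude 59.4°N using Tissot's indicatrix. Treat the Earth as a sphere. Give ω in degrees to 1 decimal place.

The equidistant cylindrical projection with φ₀ = 10.8° has h = 1 (meridians true) and k = cos φ₀ / cos φ along parallels.
At 59.4°: h = 1.000, k = 1.930; principal scales a = 1.930, b = 1.000.
sin(ω/2) = (a − b)/(a + b) = 0.9297/2.930 = 0.3173, so ω = 2 arcsin(0.3173) ≈ 37.0°.

37.0°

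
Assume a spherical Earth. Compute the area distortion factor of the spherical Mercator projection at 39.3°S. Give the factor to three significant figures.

The Mercator projection is conformal; its linear scale factor is the same in every direction and equals sec φ = 1/cos φ.
Areal scale = k² = sec²φ = 1/cos²(39.3°) = 1/0.7738² = 1.670.

1.67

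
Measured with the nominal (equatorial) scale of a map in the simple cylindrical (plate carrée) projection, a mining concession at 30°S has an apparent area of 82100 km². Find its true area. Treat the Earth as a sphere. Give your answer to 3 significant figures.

71100 km²

In the plate carrée (x = Rλ, y = Rφ), meridians are true-scale (h = 1) and parallels are stretched by k = sec φ.
Areal scale = h·k = 1 × sec φ; at 30°, h = 1.000, k = 1.155, so h·k = 1.155.
True area = apparent / (areal scale) = 82100 / 1.155 ≈ 71100 km².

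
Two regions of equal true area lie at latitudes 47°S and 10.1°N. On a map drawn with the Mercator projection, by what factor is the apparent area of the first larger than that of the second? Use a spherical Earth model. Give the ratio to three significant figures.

2.08

Mercator areal scale is sec²φ.
At 47°: sec²(47°) = 1/0.6820² = 2.150.
At 10.1°: sec²(10.1°) = 1/0.9845² = 1.032.
Ratio = 2.150/1.032 = cos²(10.1°)/cos²(47°) ≈ 2.08.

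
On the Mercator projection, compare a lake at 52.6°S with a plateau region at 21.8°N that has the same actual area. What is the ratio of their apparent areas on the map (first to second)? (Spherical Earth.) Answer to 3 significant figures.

Mercator areal scale is sec²φ.
At 52.6°: sec²(52.6°) = 1/0.6074² = 2.711.
At 21.8°: sec²(21.8°) = 1/0.9285² = 1.160.
Ratio = 2.711/1.160 = cos²(21.8°)/cos²(52.6°) ≈ 2.34.

2.34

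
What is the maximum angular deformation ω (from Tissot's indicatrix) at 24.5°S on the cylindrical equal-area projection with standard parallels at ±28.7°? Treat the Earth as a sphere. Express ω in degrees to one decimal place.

A cylindrical equal-area projection with standard parallel φ₀ has meridian scale h = cos φ / cos φ₀ and parallel scale k = cos φ₀ / cos φ (so areas are preserved, h·k = 1).
At 24.5°: h = 1.037, k = 0.9639; principal scales a = 1.037, b = 0.9639.
sin(ω/2) = (a − b)/(a + b) = 0.07347/2.001 = 0.03671, so ω = 2 arcsin(0.03671) ≈ 4.2°.

4.2°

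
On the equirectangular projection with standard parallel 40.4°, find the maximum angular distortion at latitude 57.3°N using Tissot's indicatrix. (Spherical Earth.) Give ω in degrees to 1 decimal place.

The equidistant cylindrical projection with φ₀ = 40.4° has h = 1 (meridians true) and k = cos φ₀ / cos φ along parallels.
At 57.3°: h = 1.000, k = 1.410; principal scales a = 1.410, b = 1.000.
sin(ω/2) = (a − b)/(a + b) = 0.4096/2.410 = 0.1700, so ω = 2 arcsin(0.1700) ≈ 19.6°.

19.6°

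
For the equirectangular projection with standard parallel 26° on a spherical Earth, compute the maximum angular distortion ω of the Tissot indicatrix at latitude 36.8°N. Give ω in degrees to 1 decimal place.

In the equirectangular projection with standard parallel φ₀ = 26° (x = Rλ cos φ₀, y = Rφ), meridians are true-scale (h = 1) and the parallel scale is k = cos φ₀ / cos φ.
At 36.8°: h = 1.000, k = 1.122; principal scales a = 1.122, b = 1.000.
sin(ω/2) = (a − b)/(a + b) = 0.1225/2.122 = 0.05770, so ω = 2 arcsin(0.05770) ≈ 6.6°.

6.6°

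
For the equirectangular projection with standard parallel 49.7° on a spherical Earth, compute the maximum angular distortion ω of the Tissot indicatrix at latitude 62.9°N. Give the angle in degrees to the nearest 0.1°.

20.0°

With standard parallel φ₀ = 49.7°, the equirectangular projection gives x = Rλ cos φ₀, y = Rφ, so h = 1 and k = cos 49.7° / cos φ.
At 62.9°: h = 1.000, k = 1.420; principal scales a = 1.420, b = 1.000.
sin(ω/2) = (a − b)/(a + b) = 0.4198/2.420 = 0.1735, so ω = 2 arcsin(0.1735) ≈ 20.0°.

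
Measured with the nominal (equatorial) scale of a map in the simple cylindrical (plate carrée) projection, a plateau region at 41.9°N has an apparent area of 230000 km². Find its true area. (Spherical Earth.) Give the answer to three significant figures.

171000 km²

Plate carrée maps x = Rλ, y = Rφ. The meridian scale is h = 1 and the parallel scale is k = 1/cos φ = sec φ.
Areal scale = h·k = 1 × sec φ; at 41.9°, h = 1.000, k = 1.344, so h·k = 1.344.
True area = apparent / (areal scale) = 230000 / 1.344 ≈ 171000 km².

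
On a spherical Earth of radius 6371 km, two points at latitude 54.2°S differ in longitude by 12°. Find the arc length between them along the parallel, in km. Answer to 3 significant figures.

781 km

Arc length along a parallel = R cos φ · Δλ (with Δλ in radians).
= 6371 × cos 54.2° × (12° × π/180) = 6371 × 0.5850 × 0.2094 ≈ 781 km.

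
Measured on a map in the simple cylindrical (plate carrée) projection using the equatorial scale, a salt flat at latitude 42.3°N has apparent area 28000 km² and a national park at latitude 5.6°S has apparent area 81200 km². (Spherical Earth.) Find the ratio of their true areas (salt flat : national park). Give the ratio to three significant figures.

Plate carrée has h = 1 and k = sec φ, giving areal scale sec φ; true area = (apparent area) · cos φ.
True area of salt flat: 28000 × cos(42.3°) = 28000 × 0.7396 = 20710 km².
True area of national park: 81200 × cos(5.6°) = 81200 × 0.9952 = 80810 km².
Ratio = 20710 / 80810 ≈ 0.256.

0.256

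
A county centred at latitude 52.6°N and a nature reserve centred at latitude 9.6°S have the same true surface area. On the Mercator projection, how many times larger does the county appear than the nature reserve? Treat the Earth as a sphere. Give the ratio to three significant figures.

Mercator is conformal with k = sec φ, so areal scale = k² = sec²φ.
At 52.6°: sec²(52.6°) = 1/0.6074² = 2.711.
At 9.6°: sec²(9.6°) = 1/0.9860² = 1.029.
Ratio = 2.711/1.029 = cos²(9.6°)/cos²(52.6°) ≈ 2.64.

2.64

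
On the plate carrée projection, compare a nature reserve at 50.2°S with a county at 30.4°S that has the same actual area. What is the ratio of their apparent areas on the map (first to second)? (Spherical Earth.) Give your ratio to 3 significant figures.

Plate carrée maps x = Rλ, y = Rφ. The meridian scale is h = 1 and the parallel scale is k = 1/cos φ = sec φ.
Areal scale at 50.2°: h·k = 1.000 × 1.562 = 1.562.
Areal scale at 30.4°: h·k = 1.000 × 1.159 = 1.159.
Ratio = 1.562/1.159 ≈ 1.35.

1.35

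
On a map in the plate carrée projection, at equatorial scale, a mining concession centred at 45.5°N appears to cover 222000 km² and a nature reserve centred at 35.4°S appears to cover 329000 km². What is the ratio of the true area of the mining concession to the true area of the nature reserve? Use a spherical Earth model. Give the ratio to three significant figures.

On the plate carrée, areal scale = h·k = 1 × sec φ, so true area = apparent × cos φ.
True area of mining concession: 222000 × cos(45.5°) = 222000 × 0.7009 = 155600 km².
True area of nature reserve: 329000 × cos(35.4°) = 329000 × 0.8151 = 268200 km².
Ratio = 155600 / 268200 ≈ 0.580.

0.580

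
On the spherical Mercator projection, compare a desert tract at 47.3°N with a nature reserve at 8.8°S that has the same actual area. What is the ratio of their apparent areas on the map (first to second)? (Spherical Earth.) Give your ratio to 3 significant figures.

Mercator areal scale is sec²φ.
At 47.3°: sec²(47.3°) = 1/0.6782² = 2.174.
At 8.8°: sec²(8.8°) = 1/0.9882² = 1.024.
Ratio = 2.174/1.024 = cos²(8.8°)/cos²(47.3°) ≈ 2.12.

2.12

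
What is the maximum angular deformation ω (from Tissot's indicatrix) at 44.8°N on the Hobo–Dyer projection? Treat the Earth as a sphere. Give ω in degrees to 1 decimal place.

The Hobo–Dyer projection is cylindrical equal-area with φ₀ = 37.5°. Cylindrical equal-area (φ₀ = 37.5°): h = cos φ / cos 37.5° along meridians, k = cos 37.5° / cos φ along parallels; h·k = 1.
At 44.8°: h = 0.8944, k = 1.118; principal scales a = 1.118, b = 0.8944.
sin(ω/2) = (a − b)/(a + b) = 0.2237/2.012 = 0.1111, so ω = 2 arcsin(0.1111) ≈ 12.8°.

12.8°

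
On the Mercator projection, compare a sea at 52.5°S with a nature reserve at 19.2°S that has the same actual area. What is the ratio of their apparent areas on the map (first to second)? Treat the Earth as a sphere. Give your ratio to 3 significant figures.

On Mercator, area is exaggerated by sec²φ = 1/cos²φ.
At 52.5°: sec²(52.5°) = 1/0.6088² = 2.698.
At 19.2°: sec²(19.2°) = 1/0.9444² = 1.121.
Ratio = 2.698/1.121 = cos²(19.2°)/cos²(52.5°) ≈ 2.41.

2.41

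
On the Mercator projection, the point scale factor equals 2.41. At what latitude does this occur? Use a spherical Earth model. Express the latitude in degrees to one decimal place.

Mercator scale is k = sec φ = 1/cos φ.
1/cos φ = 2.41  ⇒  cos φ = 0.4149  ⇒  φ = arccos(0.4149) ≈ 65.5°.

65.5°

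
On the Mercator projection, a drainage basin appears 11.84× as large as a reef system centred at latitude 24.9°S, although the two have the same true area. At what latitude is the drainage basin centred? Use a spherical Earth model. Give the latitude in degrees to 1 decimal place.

On Mercator, (apparent₁)/(apparent₂) = sec²φ₁ / sec²φ₂ when true areas are equal.
cos²φ₂ / cos²φ₁ = 11.84  ⇒  cos φ₁ = cos 24.9° / √11.84 = 0.9070/3.441 = 0.2636.
φ₁ = arccos(0.2636) ≈ 74.7°.

74.7°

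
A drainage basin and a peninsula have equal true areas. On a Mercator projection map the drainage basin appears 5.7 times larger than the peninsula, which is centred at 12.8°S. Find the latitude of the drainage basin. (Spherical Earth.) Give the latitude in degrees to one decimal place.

65.9°

For equal true areas on Mercator, apparent areas scale as sec²φ, so the ratio is cos²φ₂ / cos²φ₁.
cos²φ₂ / cos²φ₁ = 5.7  ⇒  cos φ₁ = cos 12.8° / √5.7 = 0.9751/2.387 = 0.4084.
φ₁ = arccos(0.4084) ≈ 65.9°.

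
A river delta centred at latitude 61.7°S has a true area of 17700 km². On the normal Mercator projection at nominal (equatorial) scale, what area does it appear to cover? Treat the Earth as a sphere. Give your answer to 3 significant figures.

78800 km²

For Mercator, h = k = sec φ (a conformal cylindrical projection has a single point scale, 1/cos φ).
Areal scale = k² = sec²φ = 1/cos²(61.7°) = 1/0.4741² = 4.449.
Apparent area = 17700 × 4.449 ≈ 78800 km².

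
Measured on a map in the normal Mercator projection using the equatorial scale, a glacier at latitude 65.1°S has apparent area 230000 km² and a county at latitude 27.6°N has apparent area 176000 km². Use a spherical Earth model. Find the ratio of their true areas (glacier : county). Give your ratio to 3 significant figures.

0.295

On Mercator the areal scale is sec²φ, so true area = apparent × cos²φ.
True area of glacier: 230000 × cos²(65.1°) = 230000 × 0.1773 = 40770 km².
True area of county: 176000 × cos²(27.6°) = 176000 × 0.7854 = 138200 km².
Ratio = 40770 / 138200 ≈ 0.295.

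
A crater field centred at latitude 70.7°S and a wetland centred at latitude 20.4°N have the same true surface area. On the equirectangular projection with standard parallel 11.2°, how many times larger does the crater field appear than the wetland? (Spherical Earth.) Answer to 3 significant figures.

2.84

The equidistant cylindrical projection with φ₀ = 11.2° has h = 1 (meridians true) and k = cos φ₀ / cos φ along parallels.
Areal scale at 70.7°: h·k = 1.000 × 2.968 = 2.968.
Areal scale at 20.4°: h·k = 1.000 × 1.047 = 1.047.
Ratio = 2.968/1.047 ≈ 2.84.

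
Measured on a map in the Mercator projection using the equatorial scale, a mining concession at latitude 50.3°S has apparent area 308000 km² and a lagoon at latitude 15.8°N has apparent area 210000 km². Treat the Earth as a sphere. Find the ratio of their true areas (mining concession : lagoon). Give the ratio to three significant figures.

Since Mercator area scale is 1/cos²φ, the true area equals the apparent area multiplied by cos²φ.
True area of mining concession: 308000 × cos²(50.3°) = 308000 × 0.4080 = 125700 km².
True area of lagoon: 210000 × cos²(15.8°) = 210000 × 0.9259 = 194400 km².
Ratio = 125700 / 194400 ≈ 0.646.

0.646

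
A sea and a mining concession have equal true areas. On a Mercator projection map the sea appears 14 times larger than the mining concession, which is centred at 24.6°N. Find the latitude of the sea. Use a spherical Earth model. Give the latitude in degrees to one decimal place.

75.9°

Mercator areal scale is sec²φ, so apparent-area ratio = sec²φ₁ / sec²φ₂ = cos²φ₂ / cos²φ₁.
cos²φ₂ / cos²φ₁ = 14  ⇒  cos φ₁ = cos 24.6° / √14 = 0.9092/3.742 = 0.2430.
φ₁ = arccos(0.2430) ≈ 75.9°.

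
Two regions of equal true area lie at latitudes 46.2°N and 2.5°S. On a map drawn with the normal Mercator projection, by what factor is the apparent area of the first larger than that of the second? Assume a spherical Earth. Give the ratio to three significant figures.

Mercator is conformal with k = sec φ, so areal scale = k² = sec²φ.
At 46.2°: sec²(46.2°) = 1/0.6921² = 2.087.
At 2.5°: sec²(2.5°) = 1/0.9990² = 1.002.
Ratio = 2.087/1.002 = cos²(2.5°)/cos²(46.2°) ≈ 2.08.

2.08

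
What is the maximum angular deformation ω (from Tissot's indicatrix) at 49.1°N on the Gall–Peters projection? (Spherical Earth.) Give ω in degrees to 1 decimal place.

The Gall–Peters projection is cylindrical equal-area with φ₀ = 45°. For cylindrical equal-area with standard parallel φ₀, h = cos φ / cos φ₀ and k = cos φ₀ / cos φ, so h·k = 1.
At 49.1°: h = 0.9259, k = 1.080; principal scales a = 1.080, b = 0.9259.
sin(ω/2) = (a − b)/(a + b) = 0.1540/2.006 = 0.07679, so ω = 2 arcsin(0.07679) ≈ 8.8°.

8.8°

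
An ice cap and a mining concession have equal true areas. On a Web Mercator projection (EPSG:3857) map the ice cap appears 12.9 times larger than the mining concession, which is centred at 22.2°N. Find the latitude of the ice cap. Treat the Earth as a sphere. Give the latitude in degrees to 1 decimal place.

75.1°

On Mercator, (apparent₁)/(apparent₂) = sec²φ₁ / sec²φ₂ when true areas are equal.
cos²φ₂ / cos²φ₁ = 12.9  ⇒  cos φ₁ = cos 22.2° / √12.9 = 0.9259/3.592 = 0.2578.
φ₁ = arccos(0.2578) ≈ 75.1°.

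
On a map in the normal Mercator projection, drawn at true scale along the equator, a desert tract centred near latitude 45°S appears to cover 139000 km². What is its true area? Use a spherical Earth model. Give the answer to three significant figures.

For Mercator, h = k = sec φ (a conformal cylindrical projection has a single point scale, 1/cos φ).
Areal scale = k² = sec²φ = 1/cos²(45°) = 1/0.7071² = 2.000.
True area = apparent / (areal scale) = 139000 / 2.000 ≈ 69500 km².

69500 km²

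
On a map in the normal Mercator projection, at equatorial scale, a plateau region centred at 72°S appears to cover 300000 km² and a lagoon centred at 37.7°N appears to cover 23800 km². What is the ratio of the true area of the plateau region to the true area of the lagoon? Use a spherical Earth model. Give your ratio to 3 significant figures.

On Mercator the areal scale is sec²φ, so true area = apparent × cos²φ.
True area of plateau region: 300000 × cos²(72°) = 300000 × 0.09549 = 28650 km².
True area of lagoon: 23800 × cos²(37.7°) = 23800 × 0.6260 = 14900 km².
Ratio = 28650 / 14900 ≈ 1.92.

1.92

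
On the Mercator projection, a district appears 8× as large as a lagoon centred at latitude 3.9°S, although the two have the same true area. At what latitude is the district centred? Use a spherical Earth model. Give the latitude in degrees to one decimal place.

For equal true areas on Mercator, apparent areas scale as sec²φ, so the ratio is cos²φ₂ / cos²φ₁.
cos²φ₂ / cos²φ₁ = 8  ⇒  cos φ₁ = cos 3.9° / √8 = 0.9977/2.828 = 0.3527.
φ₁ = arccos(0.3527) ≈ 69.3°.

69.3°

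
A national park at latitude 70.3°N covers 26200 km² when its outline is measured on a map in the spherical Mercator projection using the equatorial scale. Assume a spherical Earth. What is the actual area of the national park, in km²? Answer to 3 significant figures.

2980 km²

For Mercator, h = k = sec φ (a conformal cylindrical projection has a single point scale, 1/cos φ).
Areal scale = k² = sec²φ = 1/cos²(70.3°) = 1/0.3371² = 8.800.
True area = apparent / (areal scale) = 26200 / 8.800 ≈ 2980 km².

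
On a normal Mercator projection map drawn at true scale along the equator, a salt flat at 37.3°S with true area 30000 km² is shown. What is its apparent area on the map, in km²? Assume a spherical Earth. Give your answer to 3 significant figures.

47400 km²

The Mercator projection is conformal; its linear scale factor is the same in every direction and equals sec φ = 1/cos φ.
Areal scale = k² = sec²φ = 1/cos²(37.3°) = 1/0.7955² = 1.580.
Apparent area = 30000 × 1.580 ≈ 47400 km².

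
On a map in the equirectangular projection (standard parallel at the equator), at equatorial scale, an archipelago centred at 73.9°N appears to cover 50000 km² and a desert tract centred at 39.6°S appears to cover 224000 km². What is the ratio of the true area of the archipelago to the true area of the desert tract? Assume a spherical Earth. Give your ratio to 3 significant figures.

Plate carrée has h = 1 and k = sec φ, giving areal scale sec φ; true area = (apparent area) · cos φ.
True area of archipelago: 50000 × cos(73.9°) = 50000 × 0.2773 = 13870 km².
True area of desert tract: 224000 × cos(39.6°) = 224000 × 0.7705 = 172600 km².
Ratio = 13870 / 172600 ≈ 0.0803.

0.0803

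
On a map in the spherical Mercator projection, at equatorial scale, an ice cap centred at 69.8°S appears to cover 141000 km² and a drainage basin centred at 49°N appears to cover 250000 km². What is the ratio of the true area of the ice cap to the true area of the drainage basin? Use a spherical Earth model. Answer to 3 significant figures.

On Mercator the areal scale is sec²φ, so true area = apparent × cos²φ.
True area of ice cap: 141000 × cos²(69.8°) = 141000 × 0.1192 = 16810 km².
True area of drainage basin: 250000 × cos²(49°) = 250000 × 0.4304 = 107600 km².
Ratio = 16810 / 107600 ≈ 0.156.

0.156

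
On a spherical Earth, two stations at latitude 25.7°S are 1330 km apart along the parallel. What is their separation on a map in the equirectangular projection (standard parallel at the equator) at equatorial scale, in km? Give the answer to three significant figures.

1480 km

For the equirectangular projection with φ₀ = 0 (plate carrée), h = 1 along meridians and k = sec φ along parallels.
Along the parallel, k = sec 25.7° = 1/0.9011 = 1.110.
Map distance = 1330 × 1.110 ≈ 1480 km.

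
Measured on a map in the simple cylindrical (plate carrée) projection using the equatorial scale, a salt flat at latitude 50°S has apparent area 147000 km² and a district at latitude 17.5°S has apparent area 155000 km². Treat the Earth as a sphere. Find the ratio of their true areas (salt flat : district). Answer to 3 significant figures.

0.639

On the plate carrée, areal scale = h·k = 1 × sec φ, so true area = apparent × cos φ.
True area of salt flat: 147000 × cos(50°) = 147000 × 0.6428 = 94490 km².
True area of district: 155000 × cos(17.5°) = 155000 × 0.9537 = 147800 km².
Ratio = 94490 / 147800 ≈ 0.639.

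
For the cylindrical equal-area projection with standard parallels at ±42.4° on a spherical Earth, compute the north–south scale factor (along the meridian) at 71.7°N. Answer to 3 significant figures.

A cylindrical equal-area projection with standard parallel φ₀ has meridian scale h = cos φ / cos φ₀ and parallel scale k = cos φ₀ / cos φ (so areas are preserved, h·k = 1).
h = cos 71.7° / cos 42.4° = 0.3140/0.7385 = 0.4252.

0.425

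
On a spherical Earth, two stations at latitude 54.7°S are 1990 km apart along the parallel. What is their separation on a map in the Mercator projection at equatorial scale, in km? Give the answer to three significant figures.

For Mercator, h = k = sec φ (a conformal cylindrical projection has a single point scale, 1/cos φ).
Along the parallel, k = sec 54.7° = 1/0.5779 = 1.731.
Map distance = 1990 × 1.731 ≈ 3440 km.

3440 km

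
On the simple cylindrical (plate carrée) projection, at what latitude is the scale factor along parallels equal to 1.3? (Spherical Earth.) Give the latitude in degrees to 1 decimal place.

39.7°

Plate carrée: h = 1, k = sec φ along parallels.
sec φ = 1.3  ⇒  cos φ = 0.7692  ⇒  φ ≈ 39.7°.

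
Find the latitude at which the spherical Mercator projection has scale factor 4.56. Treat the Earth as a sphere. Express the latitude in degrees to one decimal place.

Mercator scale is k = sec φ = 1/cos φ.
1/cos φ = 4.56  ⇒  cos φ = 0.2193  ⇒  φ = arccos(0.2193) ≈ 77.3°.

77.3°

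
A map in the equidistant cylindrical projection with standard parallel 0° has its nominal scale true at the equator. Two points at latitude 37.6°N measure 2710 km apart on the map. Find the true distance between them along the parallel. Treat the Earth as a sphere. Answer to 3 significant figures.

Plate carrée maps x = Rλ, y = Rφ. The meridian scale is h = 1 and the parallel scale is k = 1/cos φ = sec φ.
Along the parallel at 37.6°, map distances are exaggerated by k = sec 37.6° = 1.262.
True distance = 2710 / 1.262 = 2710 × cos 37.6° ≈ 2150 km.

2150 km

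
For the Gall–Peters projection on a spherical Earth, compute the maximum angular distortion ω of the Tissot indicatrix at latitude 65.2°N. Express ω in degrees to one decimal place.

Gall–Peters is a cylindrical equal-area projection with standard parallels at ±45°. Cylindrical equal-area (φ₀ = 45°): h = cos φ / cos 45° along meridians, k = cos 45° / cos φ along parallels; h·k = 1.
At 65.2°: h = 0.5932, k = 1.686; principal scales a = 1.686, b = 0.5932.
sin(ω/2) = (a − b)/(a + b) = 1.093/2.279 = 0.4794, so ω = 2 arcsin(0.4794) ≈ 57.3°.

57.3°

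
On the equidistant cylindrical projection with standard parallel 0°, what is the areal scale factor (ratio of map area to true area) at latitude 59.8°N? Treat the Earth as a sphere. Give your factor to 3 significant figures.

1.99

For the equirectangular projection with φ₀ = 0 (plate carrée), h = 1 along meridians and k = sec φ along parallels.
Areal scale = h·k = 1 × sec φ; at 59.8°, h = 1.000, k = 1.988, so h·k = 1.988.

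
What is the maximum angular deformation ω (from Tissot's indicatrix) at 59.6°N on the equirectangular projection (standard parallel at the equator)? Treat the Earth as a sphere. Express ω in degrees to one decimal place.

In the plate carrée (x = Rλ, y = Rφ), meridians are true-scale (h = 1) and parallels are stretched by k = sec φ.
At 59.6°: h = 1.000, k = 1.976; principal scales a = 1.976, b = 1.000.
sin(ω/2) = (a − b)/(a + b) = 0.9762/2.976 = 0.3280, so ω = 2 arcsin(0.3280) ≈ 38.3°.

38.3°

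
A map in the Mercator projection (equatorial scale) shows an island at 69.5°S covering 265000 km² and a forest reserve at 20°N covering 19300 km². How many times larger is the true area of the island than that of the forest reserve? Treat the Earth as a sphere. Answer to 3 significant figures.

1.91

Mercator's areal exaggeration is sec²φ; hence true area = (apparent area) · cos²φ.
True area of island: 265000 × cos²(69.5°) = 265000 × 0.1226 = 32500 km².
True area of forest reserve: 19300 × cos²(20°) = 19300 × 0.8830 = 17040 km².
Ratio = 32500 / 17040 ≈ 1.91.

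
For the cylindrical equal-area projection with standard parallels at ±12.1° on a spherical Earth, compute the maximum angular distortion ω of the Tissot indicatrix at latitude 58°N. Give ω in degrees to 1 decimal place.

66.2°

For cylindrical equal-area with standard parallel φ₀, h = cos φ / cos φ₀ and k = cos φ₀ / cos φ, so h·k = 1.
At 58°: h = 0.5420, k = 1.845; principal scales a = 1.845, b = 0.5420.
sin(ω/2) = (a − b)/(a + b) = 1.303/2.387 = 0.5459, so ω = 2 arcsin(0.5459) ≈ 66.2°.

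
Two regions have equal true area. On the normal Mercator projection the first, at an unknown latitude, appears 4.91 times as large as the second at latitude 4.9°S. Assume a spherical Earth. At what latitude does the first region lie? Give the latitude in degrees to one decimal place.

On Mercator, (apparent₁)/(apparent₂) = sec²φ₁ / sec²φ₂ when true areas are equal.
cos²φ₂ / cos²φ₁ = 4.91  ⇒  cos φ₁ = cos 4.9° / √4.91 = 0.9963/2.216 = 0.4496.
φ₁ = arccos(0.4496) ≈ 63.3°.

63.3°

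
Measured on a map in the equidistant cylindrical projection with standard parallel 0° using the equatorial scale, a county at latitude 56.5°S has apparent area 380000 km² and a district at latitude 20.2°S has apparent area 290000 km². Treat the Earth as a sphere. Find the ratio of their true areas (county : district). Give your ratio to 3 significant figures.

On the plate carrée, areal scale = h·k = 1 × sec φ, so true area = apparent × cos φ.
True area of county: 380000 × cos(56.5°) = 380000 × 0.5519 = 209700 km².
True area of district: 290000 × cos(20.2°) = 290000 × 0.9385 = 272200 km².
Ratio = 209700 / 272200 ≈ 0.771.

0.771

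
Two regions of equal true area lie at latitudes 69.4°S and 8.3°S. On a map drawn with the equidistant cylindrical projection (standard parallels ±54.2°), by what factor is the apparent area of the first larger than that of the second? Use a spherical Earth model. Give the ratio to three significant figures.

2.81

The equidistant cylindrical projection with φ₀ = 54.2° has h = 1 (meridians true) and k = cos φ₀ / cos φ along parallels.
Areal scale at 69.4°: h·k = 1.000 × 1.663 = 1.663.
Areal scale at 8.3°: h·k = 1.000 × 0.5911 = 0.5911.
Ratio = 1.663/0.5911 ≈ 2.81.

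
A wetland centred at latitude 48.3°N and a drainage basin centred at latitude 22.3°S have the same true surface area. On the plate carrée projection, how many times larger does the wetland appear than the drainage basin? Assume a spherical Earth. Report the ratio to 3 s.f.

Plate carrée maps x = Rλ, y = Rφ. The meridian scale is h = 1 and the parallel scale is k = 1/cos φ = sec φ.
Areal scale at 48.3°: h·k = 1.000 × 1.503 = 1.503.
Areal scale at 22.3°: h·k = 1.000 × 1.081 = 1.081.
Ratio = 1.503/1.081 ≈ 1.39.

1.39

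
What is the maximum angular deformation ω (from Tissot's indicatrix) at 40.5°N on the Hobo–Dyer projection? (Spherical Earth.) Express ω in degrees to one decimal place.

4.9°

The Hobo–Dyer projection is cylindrical equal-area with φ₀ = 37.5°. A cylindrical equal-area projection with standard parallel φ₀ has meridian scale h = cos φ / cos φ₀ and parallel scale k = cos φ₀ / cos φ (so areas are preserved, h·k = 1).
At 40.5°: h = 0.9585, k = 1.043; principal scales a = 1.043, b = 0.9585.
sin(ω/2) = (a − b)/(a + b) = 0.08486/2.002 = 0.04239, so ω = 2 arcsin(0.04239) ≈ 4.9°.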